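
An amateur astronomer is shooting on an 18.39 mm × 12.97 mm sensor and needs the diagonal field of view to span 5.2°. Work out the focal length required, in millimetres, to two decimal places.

Sensor diagonal = √(18.39² + 12.97²) = √506.4130 ≈ 22.5036 mm.
From α = 2·arctan(d/2f) we get f = d / (2·tan(α/2)).
With d = 22.5036 mm and α/2 = 2.6°, tan(α/2) ≈ 0.04541, so f ≈ 22.5036 / 0.09082 ≈ 247.7841 mm.

247.78 mm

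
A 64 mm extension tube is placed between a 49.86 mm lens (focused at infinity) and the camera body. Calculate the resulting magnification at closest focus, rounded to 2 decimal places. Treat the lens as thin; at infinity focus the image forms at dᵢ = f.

1.28×

The tube moves the image plane from f to f + e, so dᵢ = 49.86 + 64 = 113.86 mm. Focus is achieved when 1/f = 1/dₒ + 1/dᵢ, giving dₒ = 1/(1/f − 1/(f+e)).
Magnification m = dᵢ/dₒ = (f+e)·(1/f − 1/(f+e)) = e/f = 64/49.86 ≈ 1.2836.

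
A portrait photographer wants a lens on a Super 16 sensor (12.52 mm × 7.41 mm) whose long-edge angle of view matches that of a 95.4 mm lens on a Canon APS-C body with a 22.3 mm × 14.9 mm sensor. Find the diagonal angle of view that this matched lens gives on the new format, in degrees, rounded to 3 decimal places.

15.468°

Equal long-edge AOV ⇒ f₂ = f₁ · 12.52/22.3 = 95.4 × 0.56143 ≈ 53.5609 mm.
Sensor diagonal = √(12.52² + 7.41²) = √211.6585 ≈ 14.5485 mm.
Diagonal AOV on the new format = 2·arctan(14.5485 / (2 × 53.5609)) = 2·arctan(0.13581) ≈ 15.4683°.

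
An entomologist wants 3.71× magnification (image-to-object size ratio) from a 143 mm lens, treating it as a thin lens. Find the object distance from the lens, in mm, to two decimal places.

With m = dᵢ/dₒ and 1/f = 1/dₒ + 1/dᵢ, substituting dᵢ = m·dₒ gives 1/f = (1 + 1/m)/dₒ, hence dₒ = f·(1 + 1/m).
dₒ = 143 × (1 + 1/3.71) = 143 × 1.26954 ≈ 181.544 mm.

181.54 mm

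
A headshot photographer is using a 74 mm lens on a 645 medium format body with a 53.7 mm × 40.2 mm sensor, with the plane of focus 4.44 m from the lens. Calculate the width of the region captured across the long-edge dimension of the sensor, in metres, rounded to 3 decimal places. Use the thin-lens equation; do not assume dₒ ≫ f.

dₒ: 4.44 m = 4440 mm.
Similar triangles through the lens centre give W/dₒ = w/dᵢ; with 1/f = 1/dₒ + 1/dᵢ this gives W = w·(dₒ − f)/f.
W = 53.7 mm × (4440 − 74) / 74 = 53.7 × 59.0000 ≈ 3168.300 mm = 3.1683 m.

3.168 m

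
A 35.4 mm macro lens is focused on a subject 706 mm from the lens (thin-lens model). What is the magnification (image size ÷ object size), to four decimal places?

0.0528×

Thin lens: 1/f = 1/dₒ + 1/dᵢ → 1/dᵢ = 1/35.4 − 1/706 = 0.0268322 mm⁻¹, so dᵢ ≈ 37.2687 mm.
Magnification m = dᵢ/dₒ = 37.2687/706 ≈ 0.05279.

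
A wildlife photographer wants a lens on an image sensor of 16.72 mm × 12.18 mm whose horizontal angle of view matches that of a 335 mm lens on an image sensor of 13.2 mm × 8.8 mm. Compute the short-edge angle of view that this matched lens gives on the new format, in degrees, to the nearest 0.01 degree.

1.64°

Equal horizontal AOV ⇒ f₂ = f₁ · 16.72/13.2 = 335 × 1.26667 ≈ 424.3333 mm.
Short-edge AOV on the new format = 2·arctan(12.18 / (2 × 424.3333)) = 2·arctan(0.01435) ≈ 1.6445°.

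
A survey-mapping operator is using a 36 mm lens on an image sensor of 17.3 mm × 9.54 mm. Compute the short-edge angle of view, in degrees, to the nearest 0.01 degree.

Angle of view α = 2·arctan(h/2f) with h = 9.54 mm and f = 36 mm.
h/2f = 0.13250; arctan(0.13250) ≈ 7.5477°, so α ≈ 15.0955°.

15.10°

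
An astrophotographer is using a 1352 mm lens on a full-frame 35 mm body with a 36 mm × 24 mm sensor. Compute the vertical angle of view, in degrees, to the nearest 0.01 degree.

1.02°

Angle of view α = 2·arctan(h/2f) with h = 24 mm and f = 1352 mm.
h/2f = 0.00888; arctan(0.00888) ≈ 0.5085°, so α ≈ 1.0171°.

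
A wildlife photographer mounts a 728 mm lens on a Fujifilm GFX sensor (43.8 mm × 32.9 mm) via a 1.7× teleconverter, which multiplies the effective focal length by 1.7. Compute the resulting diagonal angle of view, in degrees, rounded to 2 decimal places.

Effective focal length f = 728 × 1.7 = 1237.6 mm.
Sensor diagonal = √(43.8² + 32.9²) = √3000.8500 ≈ 54.7800 mm.
α = 2·arctan(54.780 / (2 × 1237.6)) = 2·arctan(0.02213) ≈ 2.5357°.

2.54°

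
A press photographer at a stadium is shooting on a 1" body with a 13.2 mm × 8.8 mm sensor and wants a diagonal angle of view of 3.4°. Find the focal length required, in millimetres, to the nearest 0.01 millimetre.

Sensor diagonal = √(13.2² + 8.8²) = √251.6800 ≈ 15.8644 mm.
From α = 2·arctan(d/2f) we get f = d / (2·tan(α/2)).
With d = 15.8644 mm and α/2 = 1.7°, tan(α/2) ≈ 0.02968, so f ≈ 15.8644 / 0.05936 ≈ 267.2641 mm.

267.26 mm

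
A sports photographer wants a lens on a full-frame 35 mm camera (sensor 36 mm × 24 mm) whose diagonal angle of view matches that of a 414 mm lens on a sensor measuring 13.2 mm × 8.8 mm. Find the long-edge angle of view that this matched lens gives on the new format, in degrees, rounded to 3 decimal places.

Sensor diagonal = √(13.2² + 8.8²) = √251.6800 ≈ 15.8644 mm.
Sensor diagonal = √(36² + 24²) = √1872.0000 ≈ 43.2666 mm.
Equal diagonal AOV ⇒ f₂ = f₁ · 43.2666/15.8644 = 414 × 2.72727 ≈ 1129.0909 mm.
Long-edge AOV on the new format = 2·arctan(36 / (2 × 1129.0909)) = 2·arctan(0.01594) ≈ 1.8267°.

1.827°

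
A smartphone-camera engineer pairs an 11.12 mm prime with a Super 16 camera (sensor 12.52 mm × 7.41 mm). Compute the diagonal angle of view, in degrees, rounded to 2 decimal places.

Sensor diagonal = √(12.52² + 7.41²) = √211.6585 ≈ 14.5485 mm.
Angle of view α = 2·arctan(d/2f) with d = 14.5485 mm and f = 11.12 mm.
d/2f = 0.65416; arctan(0.65416) ≈ 33.1911°, so α ≈ 66.3821°.

66.38°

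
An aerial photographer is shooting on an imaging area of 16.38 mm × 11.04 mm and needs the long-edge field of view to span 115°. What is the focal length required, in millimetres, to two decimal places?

From α = 2·arctan(w/2f) we get f = w / (2·tan(α/2)).
With w = 16.38 mm and α/2 = 57.5°, tan(α/2) ≈ 1.56969, so f ≈ 16.38 / 3.13937 ≈ 5.2176 mm.

5.22 mm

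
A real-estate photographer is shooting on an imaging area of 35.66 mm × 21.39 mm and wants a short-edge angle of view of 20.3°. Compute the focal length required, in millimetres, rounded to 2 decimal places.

From α = 2·arctan(h/2f) we get f = h / (2·tan(α/2)).
With h = 21.39 mm and α/2 = 10.15°, tan(α/2) ≈ 0.17903, so f ≈ 21.39 / 0.35806 ≈ 59.7394 mm.

59.74 mm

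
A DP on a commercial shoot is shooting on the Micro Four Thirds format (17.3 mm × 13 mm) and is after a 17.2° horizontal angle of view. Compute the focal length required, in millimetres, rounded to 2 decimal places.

57.20 mm

From α = 2·arctan(w/2f) we get f = w / (2·tan(α/2)).
With w = 17.3 mm and α/2 = 8.6°, tan(α/2) ≈ 0.15124, so f ≈ 17.3 / 0.30247 ≈ 57.1955 mm.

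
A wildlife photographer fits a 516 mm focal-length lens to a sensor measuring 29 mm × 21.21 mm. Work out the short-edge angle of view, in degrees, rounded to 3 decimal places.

2.355°

Angle of view α = 2·arctan(h/2f) with h = 21.21 mm and f = 516 mm.
h/2f = 0.02055; arctan(0.02055) ≈ 1.1774°, so α ≈ 2.3548°.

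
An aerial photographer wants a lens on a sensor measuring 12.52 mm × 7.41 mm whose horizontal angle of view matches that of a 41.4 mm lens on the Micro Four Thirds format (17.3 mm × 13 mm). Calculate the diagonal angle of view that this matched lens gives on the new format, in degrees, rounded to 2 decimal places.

27.29°

Equal horizontal AOV ⇒ f₂ = f₁ · 12.52/17.3 = 41.4 × 0.72370 ≈ 29.9612 mm.
Sensor diagonal = √(12.52² + 7.41²) = √211.6585 ≈ 14.5485 mm.
Diagonal AOV on the new format = 2·arctan(14.5485 / (2 × 29.9612)) = 2·arctan(0.24279) ≈ 27.2935°.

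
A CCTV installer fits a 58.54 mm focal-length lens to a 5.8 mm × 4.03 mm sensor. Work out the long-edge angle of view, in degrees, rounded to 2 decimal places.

Angle of view α = 2·arctan(w/2f) with w = 5.8 mm and f = 58.54 mm.
w/2f = 0.04954; arctan(0.04954) ≈ 2.8360°, so α ≈ 5.6721°.

5.67°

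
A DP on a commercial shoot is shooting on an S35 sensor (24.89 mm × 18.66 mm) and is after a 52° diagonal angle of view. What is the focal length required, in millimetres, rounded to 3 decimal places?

31.890 mm

Sensor diagonal = √(24.89² + 18.66²) = √967.7077 ≈ 31.1080 mm.
From α = 2·arctan(d/2f) we get f = d / (2·tan(α/2)).
With d = 31.1080 mm and α/2 = 26°, tan(α/2) ≈ 0.48773, so f ≈ 31.1080 / 0.97547 ≈ 31.8904 mm.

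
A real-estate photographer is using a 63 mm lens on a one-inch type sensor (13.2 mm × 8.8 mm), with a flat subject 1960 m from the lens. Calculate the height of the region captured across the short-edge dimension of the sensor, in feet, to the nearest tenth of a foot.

dₒ: 1960 m = 1.96e+06 mm.
Similar triangles through the lens centre give W/dₒ = h/dᵢ; with 1/f = 1/dₒ + 1/dᵢ this gives W = h·(dₒ − f)/f.
W = 8.8 mm × (1.96e+06 − 63) / 63 = 8.8 × 31110.1111 ≈ 273768.978 mm = 273768.978/304.8 ft = 898.192 ft.

898.2 ft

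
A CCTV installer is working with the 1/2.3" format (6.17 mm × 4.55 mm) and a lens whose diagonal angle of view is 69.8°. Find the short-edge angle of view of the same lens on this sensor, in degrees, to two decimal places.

Sensor diagonal = √(6.17² + 4.55²) = √58.7714 ≈ 7.6663 mm.
From the diagonal AOV: f = 7.6663 / (2·tan(34.9°)) = 7.6663 / 1.39522 ≈ 5.4947 mm.
Short-edge AOV = 2·arctan(4.55 / (2 × 5.4947)) = 2·arctan(0.41404) ≈ 44.9829°.

44.98°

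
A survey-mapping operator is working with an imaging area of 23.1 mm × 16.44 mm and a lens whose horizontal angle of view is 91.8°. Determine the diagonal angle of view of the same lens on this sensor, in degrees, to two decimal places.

From the horizontal AOV: f = 23.1 / (2·tan(45.9°)) = 23.1 / 2.06384 ≈ 11.1927 mm.
Sensor diagonal = √(23.1² + 16.44²) = √803.8836 ≈ 28.3528 mm.
Diagonal AOV = 2·arctan(28.3528 / (2 × 11.1927)) = 2·arctan(1.26657) ≈ 103.4156°.

103.42°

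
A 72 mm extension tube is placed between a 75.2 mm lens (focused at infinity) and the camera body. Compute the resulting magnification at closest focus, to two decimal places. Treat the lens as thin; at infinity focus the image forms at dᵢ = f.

0.96×

The tube moves the image plane from f to f + e, so dᵢ = 75.2 + 72 = 147.2 mm. Focus is achieved when 1/f = 1/dₒ + 1/dᵢ, giving dₒ = 1/(1/f − 1/(f+e)).
Magnification m = dᵢ/dₒ = (f+e)·(1/f − 1/(f+e)) = e/f = 72/75.2 ≈ 0.9574.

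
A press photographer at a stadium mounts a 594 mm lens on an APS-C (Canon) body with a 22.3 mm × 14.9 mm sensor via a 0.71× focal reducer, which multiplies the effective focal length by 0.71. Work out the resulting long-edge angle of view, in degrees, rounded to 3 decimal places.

3.029°

Effective focal length f = 594 × 0.71 = 421.74 mm.
α = 2·arctan(22.3 / (2 × 421.74)) = 2·arctan(0.02644) ≈ 3.0289°.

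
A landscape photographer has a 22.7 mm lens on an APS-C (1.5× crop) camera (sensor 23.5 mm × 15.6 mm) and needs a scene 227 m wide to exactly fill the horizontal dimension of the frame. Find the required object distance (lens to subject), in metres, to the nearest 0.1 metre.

W: 227 m = 227000 mm.
Magnification m = w/W = dᵢ/dₒ; combined with 1/f = 1/dₒ + 1/dᵢ this gives dₒ = f·(1 + W/w).
dₒ = 22.7 mm × (1 + 227000/23.5) = 22.7 × 9660.5745 ≈ 219295.040 mm = 219.295 m.

219.3 m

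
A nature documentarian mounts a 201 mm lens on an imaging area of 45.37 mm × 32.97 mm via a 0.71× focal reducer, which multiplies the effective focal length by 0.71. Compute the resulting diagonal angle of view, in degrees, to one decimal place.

22.2°

Effective focal length f = 201 × 0.71 = 142.71 mm.
Sensor diagonal = √(45.37² + 32.97²) = √3145.4578 ≈ 56.0844 mm.
α = 2·arctan(56.084 / (2 × 142.71)) = 2·arctan(0.19650) ≈ 22.2337°.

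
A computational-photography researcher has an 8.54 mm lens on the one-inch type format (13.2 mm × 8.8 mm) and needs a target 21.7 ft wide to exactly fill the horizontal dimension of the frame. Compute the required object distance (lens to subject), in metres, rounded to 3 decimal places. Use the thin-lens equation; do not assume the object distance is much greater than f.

W: 21.7 ft × 304.8 mm/ft = 6614.16 mm.
Magnification m = w/W = dᵢ/dₒ; combined with 1/f = 1/dₒ + 1/dᵢ this gives dₒ = f·(1 + W/w).
dₒ = 8.54 mm × (1 + 6614.16/13.2) = 8.54 × 502.0727 ≈ 4287.701 mm = 4.2877 m.

4.288 m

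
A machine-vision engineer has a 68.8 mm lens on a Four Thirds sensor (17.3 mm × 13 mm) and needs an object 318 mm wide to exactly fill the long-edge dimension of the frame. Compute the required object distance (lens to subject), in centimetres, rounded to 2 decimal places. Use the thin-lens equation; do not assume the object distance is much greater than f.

133.34 cm

Magnification m = w/W = dᵢ/dₒ; combined with 1/f = 1/dₒ + 1/dᵢ this gives dₒ = f·(1 + W/w).
dₒ = 68.8 mm × (1 + 318/17.3) = 68.8 × 19.3815 ≈ 1333.447 mm = 133.345 cm.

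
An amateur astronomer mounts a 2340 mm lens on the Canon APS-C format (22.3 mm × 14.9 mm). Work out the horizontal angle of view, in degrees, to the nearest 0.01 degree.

0.55°

Angle of view α = 2·arctan(w/2f) with w = 22.3 mm and f = 2340 mm.
w/2f = 0.00476; arctan(0.00476) ≈ 0.2730°, so α ≈ 0.5460°.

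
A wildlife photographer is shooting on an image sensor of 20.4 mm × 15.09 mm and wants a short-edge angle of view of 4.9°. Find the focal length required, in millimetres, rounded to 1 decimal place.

From α = 2·arctan(h/2f) we get f = h / (2·tan(α/2)).
With h = 15.09 mm and α/2 = 2.45°, tan(α/2) ≈ 0.04279, so f ≈ 15.09 / 0.08557 ≈ 176.3401 mm.

176.3 mm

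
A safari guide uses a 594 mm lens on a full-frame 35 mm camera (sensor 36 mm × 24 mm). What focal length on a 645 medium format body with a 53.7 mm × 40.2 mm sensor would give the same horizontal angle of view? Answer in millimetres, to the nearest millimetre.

Equal angle of view means equal width/f ratio, so f₂ = f₁ · (width₂/width₁) = 594 × 53.7/36.
f₂ = 594 × 1.49167 ≈ 886.050 mm.

886 mm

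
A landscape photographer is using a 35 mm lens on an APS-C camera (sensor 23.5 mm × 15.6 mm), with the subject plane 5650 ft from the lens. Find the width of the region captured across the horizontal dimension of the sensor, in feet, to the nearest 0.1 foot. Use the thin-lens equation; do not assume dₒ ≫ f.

3793.5 ft

dₒ: 5650 ft × 304.8 mm/ft = 1722119.94 mm.
Similar triangles through the lens centre give W/dₒ = w/dᵢ; with 1/f = 1/dₒ + 1/dᵢ this gives W = w·(dₒ − f)/f.
W = 23.5 mm × (1.72212e+06 − 35) / 35 = 23.5 × 49202.4270 ≈ 1156257.034 mm = 1156257.034/304.8 ft = 3793.49 ft.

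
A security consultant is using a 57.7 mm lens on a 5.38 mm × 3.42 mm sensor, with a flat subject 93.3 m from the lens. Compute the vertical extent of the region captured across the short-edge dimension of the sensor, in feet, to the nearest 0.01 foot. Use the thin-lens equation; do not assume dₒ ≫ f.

18.13 ft

dₒ: 93.3 m = 93300 mm.
Similar triangles through the lens centre give W/dₒ = h/dᵢ; with 1/f = 1/dₒ + 1/dᵢ this gives W = h·(dₒ − f)/f.
W = 3.42 mm × (93300 − 57.7) / 57.7 = 3.42 × 1615.9844 ≈ 5526.667 mm = 5526.667/304.8 ft = 18.1321 ft.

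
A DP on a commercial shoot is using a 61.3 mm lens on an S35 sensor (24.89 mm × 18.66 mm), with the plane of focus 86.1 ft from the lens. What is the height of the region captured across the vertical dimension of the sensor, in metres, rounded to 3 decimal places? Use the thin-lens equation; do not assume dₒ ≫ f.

dₒ: 86.1 ft × 304.8 mm/ft = 26243.28 mm.
Similar triangles through the lens centre give W/dₒ = h/dᵢ; with 1/f = 1/dₒ + 1/dᵢ this gives W = h·(dₒ − f)/f.
W = 18.66 mm × (26243.3 − 61.3) / 61.3 = 18.66 × 427.1122 ≈ 7969.914 mm = 7.96991 m.

7.970 m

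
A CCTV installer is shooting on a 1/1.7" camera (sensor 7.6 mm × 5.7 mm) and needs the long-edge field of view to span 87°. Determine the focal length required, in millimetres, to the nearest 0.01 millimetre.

4.00 mm

From α = 2·arctan(w/2f) we get f = w / (2·tan(α/2)).
With w = 7.6 mm and α/2 = 43.5°, tan(α/2) ≈ 0.94896, so f ≈ 7.6 / 1.89793 ≈ 4.0044 mm.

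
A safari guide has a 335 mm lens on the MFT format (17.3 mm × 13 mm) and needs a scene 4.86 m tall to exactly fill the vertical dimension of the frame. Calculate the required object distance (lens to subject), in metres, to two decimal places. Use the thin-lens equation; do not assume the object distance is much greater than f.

125.57 m

W: 4.86 m = 4860 mm.
Magnification m = h/W = dᵢ/dₒ; combined with 1/f = 1/dₒ + 1/dᵢ this gives dₒ = f·(1 + W/h).
dₒ = 335 mm × (1 + 4860/13) = 335 × 374.8462 ≈ 125573.462 mm = 125.573 m.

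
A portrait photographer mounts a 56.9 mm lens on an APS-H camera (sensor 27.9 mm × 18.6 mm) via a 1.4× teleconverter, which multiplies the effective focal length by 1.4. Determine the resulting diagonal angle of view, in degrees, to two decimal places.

23.77°

Effective focal length f = 56.9 × 1.4 = 79.66 mm.
Sensor diagonal = √(27.9² + 18.6²) = √1124.3700 ≈ 33.5316 mm.
α = 2·arctan(33.532 / (2 × 79.66)) = 2·arctan(0.21047) ≈ 23.7708°.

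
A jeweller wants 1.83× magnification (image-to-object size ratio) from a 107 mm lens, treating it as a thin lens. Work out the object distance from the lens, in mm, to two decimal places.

With m = dᵢ/dₒ and 1/f = 1/dₒ + 1/dᵢ, substituting dᵢ = m·dₒ gives 1/f = (1 + 1/m)/dₒ, hence dₒ = f·(1 + 1/m).
dₒ = 107 × (1 + 1/1.83) = 107 × 1.54645 ≈ 165.470 mm.

165.47 mm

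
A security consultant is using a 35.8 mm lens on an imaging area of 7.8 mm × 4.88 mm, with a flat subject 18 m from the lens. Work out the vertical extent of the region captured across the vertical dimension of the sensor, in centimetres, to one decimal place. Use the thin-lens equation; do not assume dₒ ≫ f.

dₒ: 18 m = 18000 mm.
Similar triangles through the lens centre give W/dₒ = h/dᵢ; with 1/f = 1/dₒ + 1/dᵢ this gives W = h·(dₒ − f)/f.
W = 4.88 mm × (18000 − 35.8) / 35.8 = 4.88 × 501.7933 ≈ 2448.751 mm = 244.875 cm.

244.9 cm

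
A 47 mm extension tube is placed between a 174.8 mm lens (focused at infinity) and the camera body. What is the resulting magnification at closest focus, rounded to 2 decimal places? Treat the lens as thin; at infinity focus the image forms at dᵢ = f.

0.27×

The tube moves the image plane from f to f + e, so dᵢ = 174.8 + 47 = 221.8 mm. Focus is achieved when 1/f = 1/dₒ + 1/dᵢ, giving dₒ = 1/(1/f − 1/(f+e)).
Magnification m = dᵢ/dₒ = (f+e)·(1/f − 1/(f+e)) = e/f = 47/174.8 ≈ 0.2689.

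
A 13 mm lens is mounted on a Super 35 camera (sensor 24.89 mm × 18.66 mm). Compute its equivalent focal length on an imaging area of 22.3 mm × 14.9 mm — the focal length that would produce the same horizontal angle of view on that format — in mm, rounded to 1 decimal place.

11.6 mm

Equal angle of view means equal width/f ratio, so f₂ = f₁ · (width₂/width₁) = 13 × 22.3/24.89.
f₂ = 13 × 0.89594 ≈ 11.647 mm.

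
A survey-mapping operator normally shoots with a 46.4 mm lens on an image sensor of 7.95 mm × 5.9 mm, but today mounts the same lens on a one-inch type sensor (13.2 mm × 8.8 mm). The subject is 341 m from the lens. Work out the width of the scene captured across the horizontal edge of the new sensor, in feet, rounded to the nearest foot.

The focal length stays 46.4 mm; the relevant sensor dimension is now w = 13.2 mm. Object distance dₒ = 341 m = 341000 mm.
Thin-lens field width W = w·(dₒ − f)/f = 13.2 × (341000 − 46.4)/46.4 ≈ 96995.421 mm = 96995.421/304.8 ft = 318.226 ft.

318 ft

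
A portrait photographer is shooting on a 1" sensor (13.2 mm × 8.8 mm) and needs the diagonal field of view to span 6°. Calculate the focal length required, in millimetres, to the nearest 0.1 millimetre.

Sensor diagonal = √(13.2² + 8.8²) = √251.6800 ≈ 15.8644 mm.
From α = 2·arctan(d/2f) we get f = d / (2·tan(α/2)).
With d = 15.8644 mm and α/2 = 3°, tan(α/2) ≈ 0.05241, so f ≈ 15.8644 / 0.10482 ≈ 151.3556 mm.

151.4 mm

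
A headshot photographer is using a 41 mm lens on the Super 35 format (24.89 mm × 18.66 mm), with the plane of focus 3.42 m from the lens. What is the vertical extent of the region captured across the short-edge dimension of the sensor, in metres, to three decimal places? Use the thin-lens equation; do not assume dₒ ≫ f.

dₒ: 3.42 m = 3420 mm.
Similar triangles through the lens centre give W/dₒ = h/dᵢ; with 1/f = 1/dₒ + 1/dᵢ this gives W = h·(dₒ − f)/f.
W = 18.66 mm × (3420 − 41) / 41 = 18.66 × 82.4146 ≈ 1537.857 mm = 1.53786 m.

1.538 m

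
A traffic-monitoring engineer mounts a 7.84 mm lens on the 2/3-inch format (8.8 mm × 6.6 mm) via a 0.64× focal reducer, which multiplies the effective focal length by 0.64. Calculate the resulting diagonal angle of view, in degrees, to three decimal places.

95.252°

Effective focal length f = 7.84 × 0.64 = 5.0176 mm.
Sensor diagonal = √(8.8² + 6.6²) = √121.0000 ≈ 11.0000 mm.
α = 2·arctan(11.000 / (2 × 5.0176)) = 2·arctan(1.09614) ≈ 95.2522°.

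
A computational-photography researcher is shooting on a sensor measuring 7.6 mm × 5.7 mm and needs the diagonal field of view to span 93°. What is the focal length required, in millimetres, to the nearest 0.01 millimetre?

4.51 mm

Sensor diagonal = √(7.6² + 5.7²) = √90.2500 ≈ 9.5000 mm.
From α = 2·arctan(d/2f) we get f = d / (2·tan(α/2)).
With d = 9.5000 mm and α/2 = 46.5°, tan(α/2) ≈ 1.05378, so f ≈ 9.5000 / 2.10756 ≈ 4.5076 mm.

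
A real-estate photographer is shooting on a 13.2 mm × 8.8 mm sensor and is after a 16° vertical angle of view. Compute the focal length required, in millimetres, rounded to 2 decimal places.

From α = 2·arctan(h/2f) we get f = h / (2·tan(α/2)).
With h = 8.8 mm and α/2 = 8°, tan(α/2) ≈ 0.14054, so f ≈ 8.8 / 0.28108 ≈ 31.3076 mm.

31.31 mm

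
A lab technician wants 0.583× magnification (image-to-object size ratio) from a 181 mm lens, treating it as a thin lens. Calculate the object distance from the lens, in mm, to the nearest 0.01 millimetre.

491.46 mm

With m = dᵢ/dₒ and 1/f = 1/dₒ + 1/dᵢ, substituting dᵢ = m·dₒ gives 1/f = (1 + 1/m)/dₒ, hence dₒ = f·(1 + 1/m).
dₒ = 181 × (1 + 1/0.583) = 181 × 2.71527 ≈ 491.463 mm.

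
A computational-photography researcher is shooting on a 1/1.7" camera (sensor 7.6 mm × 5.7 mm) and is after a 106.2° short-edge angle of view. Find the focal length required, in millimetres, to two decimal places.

From α = 2·arctan(h/2f) we get f = h / (2·tan(α/2)).
With h = 5.7 mm and α/2 = 53.1°, tan(α/2) ≈ 1.33187, so f ≈ 5.7 / 2.66375 ≈ 2.1398 mm.

2.14 mm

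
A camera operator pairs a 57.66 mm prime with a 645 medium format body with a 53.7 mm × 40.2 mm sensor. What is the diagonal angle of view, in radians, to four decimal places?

Sensor diagonal = √(53.7² + 40.2²) = √4499.7300 ≈ 67.0800 mm.
Angle of view α = 2·arctan(d/2f) with d = 67.0800 mm and f = 57.66 mm.
d/2f = 0.58169; arctan(0.58169) ≈ 0.5268 rad, so α ≈ 1.0537 rad.

1.0537 rad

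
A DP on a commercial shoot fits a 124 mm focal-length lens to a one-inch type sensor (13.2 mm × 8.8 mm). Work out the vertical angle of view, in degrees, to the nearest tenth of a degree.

Angle of view α = 2·arctan(h/2f) with h = 8.8 mm and f = 124 mm.
h/2f = 0.03548; arctan(0.03548) ≈ 2.0322°, so α ≈ 4.0644°.

4.1°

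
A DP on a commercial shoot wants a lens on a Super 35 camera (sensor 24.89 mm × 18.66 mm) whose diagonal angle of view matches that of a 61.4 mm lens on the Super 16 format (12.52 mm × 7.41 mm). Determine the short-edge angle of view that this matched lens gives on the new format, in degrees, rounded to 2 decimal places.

8.13°

Sensor diagonal = √(12.52² + 7.41²) = √211.6585 ≈ 14.5485 mm.
Sensor diagonal = √(24.89² + 18.66²) = √967.7077 ≈ 31.1080 mm.
Equal diagonal AOV ⇒ f₂ = f₁ · 31.1080/14.5485 = 61.4 × 2.13823 ≈ 131.2873 mm.
Short-edge AOV on the new format = 2·arctan(18.66 / (2 × 131.2873)) = 2·arctan(0.07107) ≈ 8.1298°.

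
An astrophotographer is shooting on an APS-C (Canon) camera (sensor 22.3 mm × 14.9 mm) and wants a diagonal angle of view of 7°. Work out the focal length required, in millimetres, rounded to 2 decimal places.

219.25 mm

Sensor diagonal = √(22.3² + 14.9²) = √719.3000 ≈ 26.8198 mm.
From α = 2·arctan(d/2f) we get f = d / (2·tan(α/2)).
With d = 26.8198 mm and α/2 = 3.5°, tan(α/2) ≈ 0.06116, so f ≈ 26.8198 / 0.12233 ≈ 219.2497 mm.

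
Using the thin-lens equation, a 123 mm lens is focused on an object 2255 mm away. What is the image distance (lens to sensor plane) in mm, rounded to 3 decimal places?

1/dᵢ = 1/f − 1/dₒ = 1/123 − 1/2255 = 0.0076866 mm⁻¹.
dᵢ = 1/0.0076866 ≈ 130.0962 mm.

130.096 mm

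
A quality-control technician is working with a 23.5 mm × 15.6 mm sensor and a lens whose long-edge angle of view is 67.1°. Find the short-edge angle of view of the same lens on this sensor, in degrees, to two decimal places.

From the long-edge AOV: f = 23.5 / (2·tan(33.55°)) = 23.5 / 1.32628 ≈ 17.7187 mm.
Short-edge AOV = 2·arctan(15.6 / (2 × 17.7187)) = 2·arctan(0.44021) ≈ 47.5194°.

47.52°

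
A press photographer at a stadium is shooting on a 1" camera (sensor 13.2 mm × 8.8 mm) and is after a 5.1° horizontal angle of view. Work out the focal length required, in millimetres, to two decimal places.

From α = 2·arctan(w/2f) we get f = w / (2·tan(α/2)).
With w = 13.2 mm and α/2 = 2.55°, tan(α/2) ≈ 0.04454, so f ≈ 13.2 / 0.08907 ≈ 148.1970 mm.

148.20 mm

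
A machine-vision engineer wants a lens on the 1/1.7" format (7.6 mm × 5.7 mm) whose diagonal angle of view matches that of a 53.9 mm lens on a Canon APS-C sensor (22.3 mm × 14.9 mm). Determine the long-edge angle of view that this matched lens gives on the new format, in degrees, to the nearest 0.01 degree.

Sensor diagonal = √(22.3² + 14.9²) = √719.3000 ≈ 26.8198 mm.
Sensor diagonal = √(7.6² + 5.7²) = √90.2500 ≈ 9.5000 mm.
Equal diagonal AOV ⇒ f₂ = f₁ · 9.5000/26.8198 = 53.9 × 0.35422 ≈ 19.0923 mm.
Long-edge AOV on the new format = 2·arctan(7.6 / (2 × 19.0923)) = 2·arctan(0.19903) ≈ 22.5134°.

22.51°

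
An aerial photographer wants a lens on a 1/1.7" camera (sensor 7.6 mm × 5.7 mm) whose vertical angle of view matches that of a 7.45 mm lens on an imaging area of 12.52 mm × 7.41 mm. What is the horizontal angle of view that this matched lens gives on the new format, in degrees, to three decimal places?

Equal vertical AOV ⇒ f₂ = f₁ · 5.7/7.41 = 7.45 × 0.76923 ≈ 5.7308 mm.
Horizontal AOV on the new format = 2·arctan(7.6 / (2 × 5.7308)) = 2·arctan(0.66309) ≈ 67.0957°.

67.096°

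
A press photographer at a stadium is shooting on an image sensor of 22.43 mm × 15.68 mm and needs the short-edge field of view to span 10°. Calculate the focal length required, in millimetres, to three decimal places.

From α = 2·arctan(h/2f) we get f = h / (2·tan(α/2)).
With h = 15.68 mm and α/2 = 5°, tan(α/2) ≈ 0.08749, so f ≈ 15.68 / 0.17498 ≈ 89.6116 mm.

89.612 mm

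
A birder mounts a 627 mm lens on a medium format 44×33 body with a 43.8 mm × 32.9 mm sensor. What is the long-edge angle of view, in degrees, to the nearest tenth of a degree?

4.0°

Angle of view α = 2·arctan(w/2f) with w = 43.8 mm and f = 627 mm.
w/2f = 0.03493; arctan(0.03493) ≈ 2.0004°, so α ≈ 4.0009°.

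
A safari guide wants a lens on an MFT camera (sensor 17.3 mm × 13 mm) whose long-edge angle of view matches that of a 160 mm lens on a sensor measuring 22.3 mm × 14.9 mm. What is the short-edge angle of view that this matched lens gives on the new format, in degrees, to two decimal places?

6.00°

Equal long-edge AOV ⇒ f₂ = f₁ · 17.3/22.3 = 160 × 0.77578 ≈ 124.1256 mm.
Short-edge AOV on the new format = 2·arctan(13 / (2 × 124.1256)) = 2·arctan(0.05237) ≈ 5.9953°.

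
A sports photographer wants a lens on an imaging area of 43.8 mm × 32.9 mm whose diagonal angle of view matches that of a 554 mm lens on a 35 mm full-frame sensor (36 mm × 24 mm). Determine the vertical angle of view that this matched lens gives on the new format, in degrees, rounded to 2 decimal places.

2.69°

Sensor diagonal = √(36² + 24²) = √1872.0000 ≈ 43.2666 mm.
Sensor diagonal = √(43.8² + 32.9²) = √3000.8500 ≈ 54.7800 mm.
Equal diagonal AOV ⇒ f₂ = f₁ · 54.7800/43.2666 = 554 × 1.26610 ≈ 701.4214 mm.
Vertical AOV on the new format = 2·arctan(32.9 / (2 × 701.4214)) = 2·arctan(0.02345) ≈ 2.6870°.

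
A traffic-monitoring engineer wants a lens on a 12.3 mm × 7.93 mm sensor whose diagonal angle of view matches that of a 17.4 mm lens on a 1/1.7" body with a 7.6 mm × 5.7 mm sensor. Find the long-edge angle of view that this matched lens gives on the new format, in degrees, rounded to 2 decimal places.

25.84°

Sensor diagonal = √(7.6² + 5.7²) = √90.2500 ≈ 9.5000 mm.
Sensor diagonal = √(12.3² + 7.93²) = √214.1749 ≈ 14.6347 mm.
Equal diagonal AOV ⇒ f₂ = f₁ · 14.6347/9.5000 = 17.4 × 1.54050 ≈ 26.8046 mm.
Long-edge AOV on the new format = 2·arctan(12.3 / (2 × 26.8046)) = 2·arctan(0.22944) ≈ 25.8443°.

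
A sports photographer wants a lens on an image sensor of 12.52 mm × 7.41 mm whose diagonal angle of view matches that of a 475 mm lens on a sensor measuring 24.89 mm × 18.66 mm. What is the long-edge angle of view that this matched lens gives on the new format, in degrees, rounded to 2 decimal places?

3.23°

Sensor diagonal = √(24.89² + 18.66²) = √967.7077 ≈ 31.1080 mm.
Sensor diagonal = √(12.52² + 7.41²) = √211.6585 ≈ 14.5485 mm.
Equal diagonal AOV ⇒ f₂ = f₁ · 14.5485/31.1080 = 475 × 0.46768 ≈ 222.1464 mm.
Long-edge AOV on the new format = 2·arctan(12.52 / (2 × 222.1464)) = 2·arctan(0.02818) ≈ 3.2283°.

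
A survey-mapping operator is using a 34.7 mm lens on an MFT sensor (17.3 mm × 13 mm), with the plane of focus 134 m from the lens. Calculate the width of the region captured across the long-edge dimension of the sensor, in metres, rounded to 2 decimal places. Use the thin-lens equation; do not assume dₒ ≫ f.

dₒ: 134 m = 134000 mm.
Similar triangles through the lens centre give W/dₒ = w/dᵢ; with 1/f = 1/dₒ + 1/dᵢ this gives W = w·(dₒ − f)/f.
W = 17.3 mm × (134000 − 34.7) / 34.7 = 17.3 × 3860.6715 ≈ 66789.616 mm = 66.7896 m.

66.79 m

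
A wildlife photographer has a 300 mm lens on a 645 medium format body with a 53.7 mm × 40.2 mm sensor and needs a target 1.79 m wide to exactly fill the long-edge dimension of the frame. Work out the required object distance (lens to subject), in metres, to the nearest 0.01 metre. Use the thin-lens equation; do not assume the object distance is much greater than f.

10.30 m

W: 1.79 m = 1790 mm.
Magnification m = w/W = dᵢ/dₒ; combined with 1/f = 1/dₒ + 1/dᵢ this gives dₒ = f·(1 + W/w).
dₒ = 300 mm × (1 + 1790/53.7) = 300 × 34.3333 ≈ 10300.000 mm = 10.3 m.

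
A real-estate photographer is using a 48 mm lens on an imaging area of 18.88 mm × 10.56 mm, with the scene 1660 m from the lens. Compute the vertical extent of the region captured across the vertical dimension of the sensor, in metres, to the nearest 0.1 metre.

365.2 m

dₒ: 1660 m = 1.66e+06 mm.
Similar triangles through the lens centre give W/dₒ = h/dᵢ; with 1/f = 1/dₒ + 1/dᵢ this gives W = h·(dₒ − f)/f.
W = 10.56 mm × (1.66e+06 − 48) / 48 = 10.56 × 34582.3333 ≈ 365189.440 mm = 365.189 m.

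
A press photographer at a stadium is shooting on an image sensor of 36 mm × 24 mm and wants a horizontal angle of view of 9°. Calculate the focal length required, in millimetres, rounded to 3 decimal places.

From α = 2·arctan(w/2f) we get f = w / (2·tan(α/2)).
With w = 36 mm and α/2 = 4.5°, tan(α/2) ≈ 0.07870, so f ≈ 36 / 0.15740 ≈ 228.7117 mm.

228.712 mm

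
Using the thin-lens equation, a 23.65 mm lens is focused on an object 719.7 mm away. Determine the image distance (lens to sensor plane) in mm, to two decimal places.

24.45 mm

1/dᵢ = 1/f − 1/dₒ = 1/23.65 − 1/719.7 = 0.0408938 mm⁻¹.
dᵢ = 1/0.0408938 ≈ 24.4536 mm.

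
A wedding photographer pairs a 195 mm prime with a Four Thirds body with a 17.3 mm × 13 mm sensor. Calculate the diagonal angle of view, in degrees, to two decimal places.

6.35°

Sensor diagonal = √(17.3² + 13²) = √468.2900 ≈ 21.6400 mm.
Angle of view α = 2·arctan(d/2f) with d = 21.6400 mm and f = 195 mm.
d/2f = 0.05549; arctan(0.05549) ≈ 3.1759°, so α ≈ 6.3519°.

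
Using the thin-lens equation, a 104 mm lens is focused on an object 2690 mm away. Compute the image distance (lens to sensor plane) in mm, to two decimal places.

1/dᵢ = 1/f − 1/dₒ = 1/104 − 1/2690 = 0.0092436 mm⁻¹.
dᵢ = 1/0.0092436 ≈ 108.1825 mm.

108.18 mm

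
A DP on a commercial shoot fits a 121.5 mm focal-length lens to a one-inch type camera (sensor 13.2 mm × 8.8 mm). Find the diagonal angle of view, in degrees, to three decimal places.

7.471°

Sensor diagonal = √(13.2² + 8.8²) = √251.6800 ≈ 15.8644 mm.
Angle of view α = 2·arctan(d/2f) with d = 15.8644 mm and f = 121.5 mm.
d/2f = 0.06529; arctan(0.06529) ≈ 3.7353°, so α ≈ 7.4706°.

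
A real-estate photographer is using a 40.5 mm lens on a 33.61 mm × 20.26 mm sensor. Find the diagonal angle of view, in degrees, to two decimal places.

51.70°

Sensor diagonal = √(33.61² + 20.26²) = √1540.0997 ≈ 39.2441 mm.
Angle of view α = 2·arctan(d/2f) with d = 39.2441 mm and f = 40.5 mm.
d/2f = 0.48450; arctan(0.48450) ≈ 25.8500°, so α ≈ 51.6999°.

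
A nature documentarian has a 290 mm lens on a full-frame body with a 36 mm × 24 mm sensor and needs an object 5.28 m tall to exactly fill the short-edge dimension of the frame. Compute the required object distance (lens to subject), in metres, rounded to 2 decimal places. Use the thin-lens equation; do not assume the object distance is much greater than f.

64.09 m

W: 5.28 m = 5280 mm.
Magnification m = h/W = dᵢ/dₒ; combined with 1/f = 1/dₒ + 1/dᵢ this gives dₒ = f·(1 + W/h).
dₒ = 290 mm × (1 + 5280/24) = 290 × 221.0000 ≈ 64090.000 mm = 64.09 m.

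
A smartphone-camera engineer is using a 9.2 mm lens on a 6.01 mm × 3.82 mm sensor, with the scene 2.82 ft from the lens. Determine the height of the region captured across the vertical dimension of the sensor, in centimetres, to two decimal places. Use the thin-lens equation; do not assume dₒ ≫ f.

dₒ: 2.82 ft × 304.8 mm/ft = 859.54 mm.
Similar triangles through the lens centre give W/dₒ = h/dᵢ; with 1/f = 1/dₒ + 1/dᵢ this gives W = h·(dₒ − f)/f.
W = 3.82 mm × (859.536 − 9.2) / 9.2 = 3.82 × 92.4278 ≈ 353.074 mm = 35.3074 cm.

35.31 cm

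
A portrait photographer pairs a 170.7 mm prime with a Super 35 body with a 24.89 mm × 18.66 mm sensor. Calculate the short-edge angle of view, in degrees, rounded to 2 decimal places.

6.26°

Angle of view α = 2·arctan(h/2f) with h = 18.66 mm and f = 170.7 mm.
h/2f = 0.05466; arctan(0.05466) ≈ 3.1285°, so α ≈ 6.2570°.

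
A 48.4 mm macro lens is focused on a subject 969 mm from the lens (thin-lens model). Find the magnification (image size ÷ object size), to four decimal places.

Thin lens: 1/f = 1/dₒ + 1/dᵢ → 1/dᵢ = 1/48.4 − 1/969 = 0.0196292 mm⁻¹, so dᵢ ≈ 50.9446 mm.
Magnification m = dᵢ/dₒ = 50.9446/969 ≈ 0.05257.

0.0526×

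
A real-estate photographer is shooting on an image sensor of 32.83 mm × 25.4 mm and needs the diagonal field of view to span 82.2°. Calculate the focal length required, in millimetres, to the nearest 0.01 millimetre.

Sensor diagonal = √(32.83² + 25.4²) = √1722.9689 ≈ 41.5087 mm.
From α = 2·arctan(d/2f) we get f = d / (2·tan(α/2)).
With d = 41.5087 mm and α/2 = 41.1°, tan(α/2) ≈ 0.87236, so f ≈ 41.5087 / 1.74471 ≈ 23.7911 mm.

23.79 mm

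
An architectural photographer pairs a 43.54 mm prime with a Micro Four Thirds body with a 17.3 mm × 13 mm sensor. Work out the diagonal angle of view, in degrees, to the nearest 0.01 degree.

27.91°

Sensor diagonal = √(17.3² + 13²) = √468.2900 ≈ 21.6400 mm.
Angle of view α = 2·arctan(d/2f) with d = 21.6400 mm and f = 43.54 mm.
d/2f = 0.24851; arctan(0.24851) ≈ 13.9557°, so α ≈ 27.9114°.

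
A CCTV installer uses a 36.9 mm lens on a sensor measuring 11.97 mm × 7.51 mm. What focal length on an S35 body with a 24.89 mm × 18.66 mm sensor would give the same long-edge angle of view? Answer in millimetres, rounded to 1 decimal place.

Equal angle of view means equal width/f ratio, so f₂ = f₁ · (width₂/width₁) = 36.9 × 24.89/11.97.
f₂ = 36.9 × 2.07937 ≈ 76.729 mm.

76.7 mm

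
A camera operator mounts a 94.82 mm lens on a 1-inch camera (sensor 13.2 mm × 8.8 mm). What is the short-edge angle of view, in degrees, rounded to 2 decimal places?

Angle of view α = 2·arctan(h/2f) with h = 8.8 mm and f = 94.82 mm.
h/2f = 0.04640; arctan(0.04640) ≈ 2.6568°, so α ≈ 5.3137°.

5.31°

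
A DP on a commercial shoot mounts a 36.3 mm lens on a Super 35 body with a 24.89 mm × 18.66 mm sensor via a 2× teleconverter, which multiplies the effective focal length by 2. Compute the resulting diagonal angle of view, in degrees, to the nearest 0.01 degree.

Effective focal length f = 36.3 × 2 = 72.6 mm.
Sensor diagonal = √(24.89² + 18.66²) = √967.7077 ≈ 31.1080 mm.
α = 2·arctan(31.108 / (2 × 72.6)) = 2·arctan(0.21424) ≈ 24.1848°.

24.18°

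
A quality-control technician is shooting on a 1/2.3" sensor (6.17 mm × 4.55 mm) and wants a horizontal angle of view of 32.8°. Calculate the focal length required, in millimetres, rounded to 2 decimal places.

10.48 mm

From α = 2·arctan(w/2f) we get f = w / (2·tan(α/2)).
With w = 6.17 mm and α/2 = 16.4°, tan(α/2) ≈ 0.29432, so f ≈ 6.17 / 0.58863 ≈ 10.4819 mm.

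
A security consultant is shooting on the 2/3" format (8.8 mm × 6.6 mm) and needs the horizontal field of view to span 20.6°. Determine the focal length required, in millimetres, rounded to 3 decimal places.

From α = 2·arctan(w/2f) we get f = w / (2·tan(α/2)).
With w = 8.8 mm and α/2 = 10.3°, tan(α/2) ≈ 0.18173, so f ≈ 8.8 / 0.36346 ≈ 24.2116 mm.

24.212 mm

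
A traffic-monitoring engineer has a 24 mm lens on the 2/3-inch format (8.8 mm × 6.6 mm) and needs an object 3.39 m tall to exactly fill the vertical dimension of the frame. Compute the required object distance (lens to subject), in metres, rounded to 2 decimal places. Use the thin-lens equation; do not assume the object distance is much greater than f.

12.35 m

W: 3.39 m = 3390 mm.
Magnification m = h/W = dᵢ/dₒ; combined with 1/f = 1/dₒ + 1/dᵢ this gives dₒ = f·(1 + W/h).
dₒ = 24 mm × (1 + 3390/6.6) = 24 × 514.6364 ≈ 12351.273 mm = 12.3513 m.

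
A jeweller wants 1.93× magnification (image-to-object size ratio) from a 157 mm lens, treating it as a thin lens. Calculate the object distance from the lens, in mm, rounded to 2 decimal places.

With m = dᵢ/dₒ and 1/f = 1/dₒ + 1/dᵢ, substituting dᵢ = m·dₒ gives 1/f = (1 + 1/m)/dₒ, hence dₒ = f·(1 + 1/m).
dₒ = 157 × (1 + 1/1.93) = 157 × 1.51813 ≈ 238.347 mm.

238.35 mm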